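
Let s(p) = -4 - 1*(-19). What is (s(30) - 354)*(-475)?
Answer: 161025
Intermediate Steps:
s(p) = 15 (s(p) = -4 + 19 = 15)
(s(30) - 354)*(-475) = (15 - 354)*(-475) = -339*(-475) = 161025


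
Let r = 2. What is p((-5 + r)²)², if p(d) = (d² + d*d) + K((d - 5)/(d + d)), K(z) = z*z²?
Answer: 13949027236/531441 ≈ 26248.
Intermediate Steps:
K(z) = z³
p(d) = 2*d² + (-5 + d)³/(8*d³) (p(d) = (d² + d*d) + ((d - 5)/(d + d))³ = (d² + d²) + ((-5 + d)/((2*d)))³ = 2*d² + ((-5 + d)*(1/(2*d)))³ = 2*d² + ((-5 + d)/(2*d))³ = 2*d² + (-5 + d)³/(8*d³))
p((-5 + r)²)² = (((-5 + (-5 + 2)²)³ + 16*((-5 + 2)²)⁵)/(8*((-5 + 2)²)³))² = (((-5 + (-3)²)³ + 16*((-3)²)⁵)/(8*((-3)²)³))² = ((⅛)*((-5 + 9)³ + 16*9⁵)/9³)² = ((⅛)*(1/729)*(4³ + 16*59049))² = ((⅛)*(1/729)*(64 + 944784))² = ((⅛)*(1/729)*944848)² = (118106/729)² = 13949027236/531441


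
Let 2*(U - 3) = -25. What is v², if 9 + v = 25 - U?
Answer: 2601/4 ≈ 650.25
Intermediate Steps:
U = -19/2 (U = 3 + (½)*(-25) = 3 - 25/2 = -19/2 ≈ -9.5000)
v = 51/2 (v = -9 + (25 - 1*(-19/2)) = -9 + (25 + 19/2) = -9 + 69/2 = 51/2 ≈ 25.500)
v² = (51/2)² = 2601/4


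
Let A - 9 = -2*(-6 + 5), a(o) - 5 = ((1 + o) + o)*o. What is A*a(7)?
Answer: 1210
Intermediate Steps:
a(o) = 5 + o*(1 + 2*o) (a(o) = 5 + ((1 + o) + o)*o = 5 + (1 + 2*o)*o = 5 + o*(1 + 2*o))
A = 11 (A = 9 - 2*(-6 + 5) = 9 - 2*(-1) = 9 + 2 = 11)
A*a(7) = 11*(5 + 7 + 2*7²) = 11*(5 + 7 + 2*49) = 11*(5 + 7 + 98) = 11*110 = 1210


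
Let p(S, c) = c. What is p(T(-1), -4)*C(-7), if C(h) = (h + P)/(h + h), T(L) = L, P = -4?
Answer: -22/7 ≈ -3.1429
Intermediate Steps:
C(h) = (-4 + h)/(2*h) (C(h) = (h - 4)/(h + h) = (-4 + h)/((2*h)) = (-4 + h)*(1/(2*h)) = (-4 + h)/(2*h))
p(T(-1), -4)*C(-7) = -2*(-4 - 7)/(-7) = -2*(-1)*(-11)/7 = -4*11/14 = -22/7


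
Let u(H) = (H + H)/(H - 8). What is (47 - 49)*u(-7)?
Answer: -28/15 ≈ -1.8667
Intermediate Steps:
u(H) = 2*H/(-8 + H) (u(H) = (2*H)/(-8 + H) = 2*H/(-8 + H))
(47 - 49)*u(-7) = (47 - 49)*(2*(-7)/(-8 - 7)) = -4*(-7)/(-15) = -4*(-7)*(-1)/15 = -2*14/15 = -28/15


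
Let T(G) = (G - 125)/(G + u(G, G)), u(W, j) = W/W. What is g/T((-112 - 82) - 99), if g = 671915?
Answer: 98099590/209 ≈ 4.6938e+5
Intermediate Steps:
u(W, j) = 1
T(G) = (-125 + G)/(1 + G) (T(G) = (G - 125)/(G + 1) = (-125 + G)/(1 + G))
g/T((-112 - 82) - 99) = 671915/(((-125 + ((-112 - 82) - 99))/(1 + ((-112 - 82) - 99)))) = 671915/(((-125 + (-194 - 99))/(1 + (-194 - 99)))) = 671915/(((-125 - 293)/(1 - 293))) = 671915/((-418/(-292))) = 671915/((-1/292*(-418))) = 671915/(209/146) = 671915*(146/209) = 98099590/209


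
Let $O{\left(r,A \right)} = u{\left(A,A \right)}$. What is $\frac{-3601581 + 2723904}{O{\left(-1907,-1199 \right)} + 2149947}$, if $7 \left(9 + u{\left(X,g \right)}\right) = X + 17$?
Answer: $- \frac{2047913}{5016128} \approx -0.40827$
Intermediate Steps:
$u{\left(X,g \right)} = - \frac{46}{7} + \frac{X}{7}$ ($u{\left(X,g \right)} = -9 + \frac{X + 17}{7} = -9 + \frac{17 + X}{7} = -9 + \left(\frac{17}{7} + \frac{X}{7}\right) = - \frac{46}{7} + \frac{X}{7}$)
$O{\left(r,A \right)} = - \frac{46}{7} + \frac{A}{7}$
$\frac{-3601581 + 2723904}{O{\left(-1907,-1199 \right)} + 2149947} = \frac{-3601581 + 2723904}{\left(- \frac{46}{7} + \frac{1}{7} \left(-1199\right)\right) + 2149947} = - \frac{877677}{\left(- \frac{46}{7} - \frac{1199}{7}\right) + 2149947} = - \frac{877677}{- \frac{1245}{7} + 2149947} = - \frac{877677}{\frac{15048384}{7}} = \left(-877677\right) \frac{7}{15048384} = - \frac{2047913}{5016128}$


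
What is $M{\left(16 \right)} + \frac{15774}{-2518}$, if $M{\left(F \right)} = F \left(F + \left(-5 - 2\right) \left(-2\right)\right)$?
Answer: $\frac{596433}{1259} \approx 473.74$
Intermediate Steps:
$M{\left(F \right)} = F \left(14 + F\right)$ ($M{\left(F \right)} = F \left(F - -14\right) = F \left(F + 14\right) = F \left(14 + F\right)$)
$M{\left(16 \right)} + \frac{15774}{-2518} = 16 \left(14 + 16\right) + \frac{15774}{-2518} = 16 \cdot 30 + 15774 \left(- \frac{1}{2518}\right) = 480 - \frac{7887}{1259} = \frac{596433}{1259}$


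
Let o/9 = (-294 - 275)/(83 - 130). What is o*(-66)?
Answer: -337986/47 ≈ -7191.2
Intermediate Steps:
o = 5121/47 (o = 9*((-294 - 275)/(83 - 130)) = 9*(-569/(-47)) = 9*(-569*(-1/47)) = 9*(569/47) = 5121/47 ≈ 108.96)
o*(-66) = (5121/47)*(-66) = -337986/47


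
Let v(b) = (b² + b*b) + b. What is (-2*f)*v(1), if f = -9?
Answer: 54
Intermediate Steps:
v(b) = b + 2*b² (v(b) = (b² + b²) + b = 2*b² + b = b + 2*b²)
(-2*f)*v(1) = (-2*(-9))*(1*(1 + 2*1)) = 18*(1*(1 + 2)) = 18*(1*3) = 18*3 = 54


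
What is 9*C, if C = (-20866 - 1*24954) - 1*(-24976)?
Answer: -187596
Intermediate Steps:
C = -20844 (C = (-20866 - 24954) + 24976 = -45820 + 24976 = -20844)
9*C = 9*(-20844) = -187596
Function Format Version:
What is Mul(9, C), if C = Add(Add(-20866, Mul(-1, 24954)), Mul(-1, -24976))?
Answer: -187596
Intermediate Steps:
C = -20844 (C = Add(Add(-20866, -24954), 24976) = Add(-45820, 24976) = -20844)
Mul(9, C) = Mul(9, -20844) = -187596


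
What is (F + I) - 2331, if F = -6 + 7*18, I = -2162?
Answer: -4373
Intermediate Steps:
F = 120 (F = -6 + 126 = 120)
(F + I) - 2331 = (120 - 2162) - 2331 = -2042 - 2331 = -4373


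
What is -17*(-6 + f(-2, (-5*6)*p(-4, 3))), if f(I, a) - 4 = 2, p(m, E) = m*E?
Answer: 0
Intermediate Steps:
p(m, E) = E*m
f(I, a) = 6 (f(I, a) = 4 + 2 = 6)
-17*(-6 + f(-2, (-5*6)*p(-4, 3))) = -17*(-6 + 6) = -17*0 = 0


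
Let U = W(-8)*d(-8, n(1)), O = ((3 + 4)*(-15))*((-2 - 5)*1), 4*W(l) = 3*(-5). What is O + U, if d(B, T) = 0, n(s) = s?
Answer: 735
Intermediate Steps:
W(l) = -15/4 (W(l) = (3*(-5))/4 = (1/4)*(-15) = -15/4)
O = 735 (O = (7*(-15))*(-7*1) = -105*(-7) = 735)
U = 0 (U = -15/4*0 = 0)
O + U = 735 + 0 = 735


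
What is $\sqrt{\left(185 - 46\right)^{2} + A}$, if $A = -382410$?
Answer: $i \sqrt{363089} \approx 602.57 i$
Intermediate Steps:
$\sqrt{\left(185 - 46\right)^{2} + A} = \sqrt{\left(185 - 46\right)^{2} - 382410} = \sqrt{139^{2} - 382410} = \sqrt{19321 - 382410} = \sqrt{-363089} = i \sqrt{363089}$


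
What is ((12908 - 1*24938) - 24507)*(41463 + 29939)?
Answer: -2608814874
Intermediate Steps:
((12908 - 1*24938) - 24507)*(41463 + 29939) = ((12908 - 24938) - 24507)*71402 = (-12030 - 24507)*71402 = -36537*71402 = -2608814874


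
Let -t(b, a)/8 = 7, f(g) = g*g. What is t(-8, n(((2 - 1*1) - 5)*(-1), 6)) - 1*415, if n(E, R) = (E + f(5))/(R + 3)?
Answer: -471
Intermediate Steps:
f(g) = g**2
n(E, R) = (25 + E)/(3 + R) (n(E, R) = (E + 5**2)/(R + 3) = (E + 25)/(3 + R) = (25 + E)/(3 + R))
t(b, a) = -56 (t(b, a) = -8*7 = -56)
t(-8, n(((2 - 1*1) - 5)*(-1), 6)) - 1*415 = -56 - 1*415 = -56 - 415 = -471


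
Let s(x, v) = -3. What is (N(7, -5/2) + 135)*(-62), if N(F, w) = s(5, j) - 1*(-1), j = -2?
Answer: -8246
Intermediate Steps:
N(F, w) = -2 (N(F, w) = -3 - 1*(-1) = -3 + 1 = -2)
(N(7, -5/2) + 135)*(-62) = (-2 + 135)*(-62) = 133*(-62) = -8246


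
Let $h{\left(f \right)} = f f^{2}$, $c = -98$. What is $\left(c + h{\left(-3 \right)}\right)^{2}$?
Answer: $15625$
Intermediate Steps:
$h{\left(f \right)} = f^{3}$
$\left(c + h{\left(-3 \right)}\right)^{2} = \left(-98 + \left(-3\right)^{3}\right)^{2} = \left(-98 - 27\right)^{2} = \left(-125\right)^{2} = 15625$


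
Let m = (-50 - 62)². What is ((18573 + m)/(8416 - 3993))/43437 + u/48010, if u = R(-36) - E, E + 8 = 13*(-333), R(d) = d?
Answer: 827810008321/9223770066510 ≈ 0.089747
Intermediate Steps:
E = -4337 (E = -8 + 13*(-333) = -8 - 4329 = -4337)
m = 12544 (m = (-112)² = 12544)
u = 4301 (u = -36 - 1*(-4337) = -36 + 4337 = 4301)
((18573 + m)/(8416 - 3993))/43437 + u/48010 = ((18573 + 12544)/(8416 - 3993))/43437 + 4301/48010 = (31117/4423)*(1/43437) + 4301*(1/48010) = (31117*(1/4423))*(1/43437) + 4301/48010 = (31117/4423)*(1/43437) + 4301/48010 = 31117/192121851 + 4301/48010 = 827810008321/9223770066510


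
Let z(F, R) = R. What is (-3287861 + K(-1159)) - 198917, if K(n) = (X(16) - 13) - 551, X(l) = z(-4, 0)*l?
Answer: -3487342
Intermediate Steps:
X(l) = 0 (X(l) = 0*l = 0)
K(n) = -564 (K(n) = (0 - 13) - 551 = -13 - 551 = -564)
(-3287861 + K(-1159)) - 198917 = (-3287861 - 564) - 198917 = -3288425 - 198917 = -3487342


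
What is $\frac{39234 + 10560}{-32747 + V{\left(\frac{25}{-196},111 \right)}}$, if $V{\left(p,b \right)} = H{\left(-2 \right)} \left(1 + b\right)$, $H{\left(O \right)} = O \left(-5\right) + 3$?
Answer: $- \frac{49794}{31291} \approx -1.5913$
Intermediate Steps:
$H{\left(O \right)} = 3 - 5 O$ ($H{\left(O \right)} = - 5 O + 3 = 3 - 5 O$)
$V{\left(p,b \right)} = 13 + 13 b$ ($V{\left(p,b \right)} = \left(3 - -10\right) \left(1 + b\right) = \left(3 + 10\right) \left(1 + b\right) = 13 \left(1 + b\right) = 13 + 13 b$)
$\frac{39234 + 10560}{-32747 + V{\left(\frac{25}{-196},111 \right)}} = \frac{39234 + 10560}{-32747 + \left(13 + 13 \cdot 111\right)} = \frac{49794}{-32747 + \left(13 + 1443\right)} = \frac{49794}{-32747 + 1456} = \frac{49794}{-31291} = 49794 \left(- \frac{1}{31291}\right) = - \frac{49794}{31291}$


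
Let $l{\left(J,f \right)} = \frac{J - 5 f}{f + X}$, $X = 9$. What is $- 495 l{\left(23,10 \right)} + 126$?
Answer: $\frac{15759}{19} \approx 829.42$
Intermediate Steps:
$l{\left(J,f \right)} = \frac{J - 5 f}{9 + f}$ ($l{\left(J,f \right)} = \frac{J - 5 f}{f + 9} = \frac{J - 5 f}{9 + f}$)
$- 495 l{\left(23,10 \right)} + 126 = - 495 \frac{23 - 50}{9 + 10} + 126 = - 495 \frac{23 - 50}{19} + 126 = - 495 \cdot \frac{1}{19} \left(-27\right) + 126 = \left(-495\right) \left(- \frac{27}{19}\right) + 126 = \frac{13365}{19} + 126 = \frac{15759}{19}$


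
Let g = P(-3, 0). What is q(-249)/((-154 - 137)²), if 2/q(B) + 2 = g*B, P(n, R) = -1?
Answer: 2/20916207 ≈ 9.5620e-8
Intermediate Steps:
g = -1
q(B) = 2/(-2 - B)
q(-249)/((-154 - 137)²) = (2/(-2 - 1*(-249)))/((-154 - 137)²) = (2/(-2 + 249))/((-291)²) = (2/247)/84681 = (2*(1/247))*(1/84681) = (2/247)*(1/84681) = 2/20916207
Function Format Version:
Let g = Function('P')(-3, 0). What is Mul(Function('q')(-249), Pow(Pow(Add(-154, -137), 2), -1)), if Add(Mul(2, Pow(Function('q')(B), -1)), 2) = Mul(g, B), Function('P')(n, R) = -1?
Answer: Rational(2, 20916207) ≈ 9.5620e-8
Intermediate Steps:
g = -1
Function('q')(B) = Mul(2, Pow(Add(-2, Mul(-1, B)), -1))
Mul(Function('q')(-249), Pow(Pow(Add(-154, -137), 2), -1)) = Mul(Mul(2, Pow(Add(-2, Mul(-1, -249)), -1)), Pow(Pow(Add(-154, -137), 2), -1)) = Mul(Mul(2, Pow(Add(-2, 249), -1)), Pow(Pow(-291, 2), -1)) = Mul(Mul(2, Pow(247, -1)), Pow(84681, -1)) = Mul(Mul(2, Rational(1, 247)), Rational(1, 84681)) = Mul(Rational(2, 247), Rational(1, 84681)) = Rational(2, 20916207)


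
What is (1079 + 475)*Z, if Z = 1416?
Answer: 2200464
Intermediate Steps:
(1079 + 475)*Z = (1079 + 475)*1416 = 1554*1416 = 2200464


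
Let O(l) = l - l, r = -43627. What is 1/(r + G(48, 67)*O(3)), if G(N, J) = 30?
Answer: -1/43627 ≈ -2.2922e-5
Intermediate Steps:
O(l) = 0
1/(r + G(48, 67)*O(3)) = 1/(-43627 + 30*0) = 1/(-43627 + 0) = 1/(-43627) = -1/43627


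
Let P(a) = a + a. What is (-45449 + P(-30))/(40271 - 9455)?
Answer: -45509/30816 ≈ -1.4768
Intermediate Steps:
P(a) = 2*a
(-45449 + P(-30))/(40271 - 9455) = (-45449 + 2*(-30))/(40271 - 9455) = (-45449 - 60)/30816 = -45509*1/30816 = -45509/30816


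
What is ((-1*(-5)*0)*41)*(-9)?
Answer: 0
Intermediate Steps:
((-1*(-5)*0)*41)*(-9) = ((5*0)*41)*(-9) = (0*41)*(-9) = 0*(-9) = 0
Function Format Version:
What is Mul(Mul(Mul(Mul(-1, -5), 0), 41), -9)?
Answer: 0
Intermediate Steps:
Mul(Mul(Mul(Mul(-1, -5), 0), 41), -9) = Mul(Mul(Mul(5, 0), 41), -9) = Mul(Mul(0, 41), -9) = Mul(0, -9) = 0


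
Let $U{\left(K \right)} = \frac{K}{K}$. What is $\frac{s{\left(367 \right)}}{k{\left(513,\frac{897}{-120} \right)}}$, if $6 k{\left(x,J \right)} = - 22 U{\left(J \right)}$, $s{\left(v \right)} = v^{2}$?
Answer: $- \frac{404067}{11} \approx -36733.0$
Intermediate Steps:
$U{\left(K \right)} = 1$
$k{\left(x,J \right)} = - \frac{11}{3}$ ($k{\left(x,J \right)} = \frac{\left(-22\right) 1}{6} = \frac{1}{6} \left(-22\right) = - \frac{11}{3}$)
$\frac{s{\left(367 \right)}}{k{\left(513,\frac{897}{-120} \right)}} = \frac{367^{2}}{- \frac{11}{3}} = 134689 \left(- \frac{3}{11}\right) = - \frac{404067}{11}$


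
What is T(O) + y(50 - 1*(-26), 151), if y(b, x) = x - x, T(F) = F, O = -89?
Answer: -89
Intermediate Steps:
y(b, x) = 0
T(O) + y(50 - 1*(-26), 151) = -89 + 0 = -89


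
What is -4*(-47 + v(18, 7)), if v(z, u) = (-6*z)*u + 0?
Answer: 3212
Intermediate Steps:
v(z, u) = -6*u*z (v(z, u) = -6*u*z + 0 = -6*u*z)
-4*(-47 + v(18, 7)) = -4*(-47 - 6*7*18) = -4*(-47 - 756) = -4*(-803) = 3212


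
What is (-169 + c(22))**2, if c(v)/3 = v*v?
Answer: 1646089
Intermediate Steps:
c(v) = 3*v**2 (c(v) = 3*(v*v) = 3*v**2)
(-169 + c(22))**2 = (-169 + 3*22**2)**2 = (-169 + 3*484)**2 = (-169 + 1452)**2 = 1283**2 = 1646089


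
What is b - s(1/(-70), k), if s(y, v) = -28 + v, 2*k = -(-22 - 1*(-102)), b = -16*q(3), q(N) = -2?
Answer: 100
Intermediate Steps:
b = 32 (b = -16*(-2) = 32)
k = -40 (k = (-(-22 - 1*(-102)))/2 = (-(-22 + 102))/2 = (-1*80)/2 = (½)*(-80) = -40)
b - s(1/(-70), k) = 32 - (-28 - 40) = 32 - 1*(-68) = 32 + 68 = 100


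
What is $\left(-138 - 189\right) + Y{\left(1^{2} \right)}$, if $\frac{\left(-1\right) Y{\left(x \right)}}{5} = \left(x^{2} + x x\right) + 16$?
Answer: $-417$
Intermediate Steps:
$Y{\left(x \right)} = -80 - 10 x^{2}$ ($Y{\left(x \right)} = - 5 \left(\left(x^{2} + x x\right) + 16\right) = - 5 \left(\left(x^{2} + x^{2}\right) + 16\right) = - 5 \left(2 x^{2} + 16\right) = - 5 \left(16 + 2 x^{2}\right) = -80 - 10 x^{2}$)
$\left(-138 - 189\right) + Y{\left(1^{2} \right)} = \left(-138 - 189\right) - \left(80 + 10 \left(1^{2}\right)^{2}\right) = -327 - \left(80 + 10 \cdot 1^{2}\right) = -327 - 90 = -417$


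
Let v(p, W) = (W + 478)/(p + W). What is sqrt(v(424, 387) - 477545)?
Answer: I*sqrt(314090673430)/811 ≈ 691.05*I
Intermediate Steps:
v(p, W) = (478 + W)/(W + p)
sqrt(v(424, 387) - 477545) = sqrt((478 + 387)/(387 + 424) - 477545) = sqrt(865/811 - 477545) = sqrt(-387288130/811) = I*sqrt(314090673430)/811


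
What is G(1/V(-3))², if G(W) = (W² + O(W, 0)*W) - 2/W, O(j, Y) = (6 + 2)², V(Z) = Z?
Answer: 18769/81 ≈ 231.72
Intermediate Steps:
O(j, Y) = 64 (O(j, Y) = 8² = 64)
G(W) = W² - 2/W + 64*W (G(W) = (W² + 64*W) - 2/W = W² - 2/W + 64*W)
G(1/V(-3))² = ((-2 + (1/(-3))²*(64 + 1/(-3)))/(1/(-3)))² = ((-2 + (-⅓)²*(64 - ⅓))/(-⅓))² = (-3*(-2 + (⅑)*(191/3)))² = (-3*(-2 + 191/27))² = (-3*137/27)² = (-137/9)² = 18769/81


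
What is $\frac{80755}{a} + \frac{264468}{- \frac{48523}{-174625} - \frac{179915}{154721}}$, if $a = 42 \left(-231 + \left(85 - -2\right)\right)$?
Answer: $- \frac{9378805503027745}{31382045352} \approx -2.9886 \cdot 10^{5}$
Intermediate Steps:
$a = -6048$ ($a = 42 \left(-231 + \left(85 + 2\right)\right) = 42 \left(-231 + 87\right) = 42 \left(-144\right) = -6048$)
$\frac{80755}{a} + \frac{264468}{- \frac{48523}{-174625} - \frac{179915}{154721}} = \frac{80755}{-6048} + \frac{264468}{- \frac{48523}{-174625} - \frac{179915}{154721}} = 80755 \left(- \frac{1}{6048}\right) + \frac{264468}{\left(-48523\right) \left(- \frac{1}{174625}\right) - \frac{179915}{154721}} = - \frac{80755}{6048} + \frac{264468}{\frac{48523}{174625} - \frac{179915}{154721}} = - \frac{80755}{6048} + \frac{264468}{- \frac{23910129792}{27018154625}} = - \frac{80755}{6048} + 264468 \left(- \frac{27018154625}{23910129792}\right) = - \frac{80755}{6048} - \frac{595453109780375}{1992510816} = - \frac{9378805503027745}{31382045352}$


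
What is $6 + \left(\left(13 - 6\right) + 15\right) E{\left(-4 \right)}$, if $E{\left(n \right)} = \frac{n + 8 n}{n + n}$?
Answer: $105$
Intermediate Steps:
$E{\left(n \right)} = \frac{9}{2}$ ($E{\left(n \right)} = \frac{9 n}{2 n} = 9 n \frac{1}{2 n} = \frac{9}{2}$)
$6 + \left(\left(13 - 6\right) + 15\right) E{\left(-4 \right)} = 6 + \left(\left(13 - 6\right) + 15\right) \frac{9}{2} = 6 + \left(7 + 15\right) \frac{9}{2} = 6 + 22 \cdot \frac{9}{2} = 6 + 99 = 105$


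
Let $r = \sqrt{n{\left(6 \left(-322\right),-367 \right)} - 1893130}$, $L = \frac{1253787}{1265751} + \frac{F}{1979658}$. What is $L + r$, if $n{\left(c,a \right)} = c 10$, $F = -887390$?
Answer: $\frac{75491926942}{139208560731} + 5 i \sqrt{76498} \approx 0.54229 + 1382.9 i$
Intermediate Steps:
$n{\left(c,a \right)} = 10 c$
$L = \frac{75491926942}{139208560731}$ ($L = \frac{1253787}{1265751} - \frac{887390}{1979658} = 1253787 \cdot \frac{1}{1265751} - \frac{443695}{989829} = \frac{417929}{421917} - \frac{443695}{989829} = \frac{75491926942}{139208560731} \approx 0.54229$)
$r = 5 i \sqrt{76498}$ ($r = \sqrt{10 \cdot 6 \left(-322\right) - 1893130} = \sqrt{10 \left(-1932\right) - 1893130} = \sqrt{-19320 - 1893130} = \sqrt{-1912450} = 5 i \sqrt{76498} \approx 1382.9 i$)
$L + r = \frac{75491926942}{139208560731} + 5 i \sqrt{76498}$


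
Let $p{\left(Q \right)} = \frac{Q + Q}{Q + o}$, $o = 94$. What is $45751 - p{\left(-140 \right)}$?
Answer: $\frac{1052133}{23} \approx 45745.0$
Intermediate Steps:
$p{\left(Q \right)} = \frac{2 Q}{94 + Q}$ ($p{\left(Q \right)} = \frac{Q + Q}{Q + 94} = \frac{2 Q}{94 + Q}$)
$45751 - p{\left(-140 \right)} = 45751 - 2 \left(-140\right) \frac{1}{94 - 140} = 45751 - 2 \left(-140\right) \frac{1}{-46} = 45751 - 2 \left(-140\right) \left(- \frac{1}{46}\right) = 45751 - \frac{140}{23} = \frac{1052133}{23}$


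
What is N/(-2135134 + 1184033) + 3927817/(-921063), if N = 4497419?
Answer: -7878156912914/876023940363 ≈ -8.9931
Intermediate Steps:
N/(-2135134 + 1184033) + 3927817/(-921063) = 4497419/(-2135134 + 1184033) + 3927817/(-921063) = 4497419/(-951101) + 3927817*(-1/921063) = 4497419*(-1/951101) - 3927817/921063 = -4497419/951101 - 3927817/921063 = -7878156912914/876023940363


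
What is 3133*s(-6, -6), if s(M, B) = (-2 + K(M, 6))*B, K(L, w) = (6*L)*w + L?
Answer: 4210752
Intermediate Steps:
K(L, w) = L + 6*L*w (K(L, w) = 6*L*w + L = L + 6*L*w)
s(M, B) = B*(-2 + 37*M) (s(M, B) = (-2 + M*(1 + 6*6))*B = (-2 + M*(1 + 36))*B = (-2 + M*37)*B = (-2 + 37*M)*B = B*(-2 + 37*M))
3133*s(-6, -6) = 3133*(-6*(-2 + 37*(-6))) = 3133*(-6*(-2 - 222)) = 3133*(-6*(-224)) = 3133*1344 = 4210752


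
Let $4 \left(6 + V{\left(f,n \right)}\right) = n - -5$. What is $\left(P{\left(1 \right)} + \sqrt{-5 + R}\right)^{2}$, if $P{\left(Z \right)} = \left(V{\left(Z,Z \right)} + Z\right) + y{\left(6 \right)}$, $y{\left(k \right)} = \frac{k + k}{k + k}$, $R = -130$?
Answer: $\frac{\left(5 - 6 i \sqrt{15}\right)^{2}}{4} \approx -128.75 - 58.095 i$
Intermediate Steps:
$V{\left(f,n \right)} = - \frac{19}{4} + \frac{n}{4}$ ($V{\left(f,n \right)} = -6 + \frac{n - -5}{4} = -6 + \frac{n + 5}{4} = -6 + \frac{5 + n}{4} = -6 + \left(\frac{5}{4} + \frac{n}{4}\right) = - \frac{19}{4} + \frac{n}{4}$)
$y{\left(k \right)} = 1$ ($y{\left(k \right)} = \frac{2 k}{2 k} = 2 k \frac{1}{2 k} = 1$)
$P{\left(Z \right)} = - \frac{15}{4} + \frac{5 Z}{4}$ ($P{\left(Z \right)} = \left(\left(- \frac{19}{4} + \frac{Z}{4}\right) + Z\right) + 1 = \left(- \frac{19}{4} + \frac{5 Z}{4}\right) + 1 = - \frac{15}{4} + \frac{5 Z}{4}$)
$\left(P{\left(1 \right)} + \sqrt{-5 + R}\right)^{2} = \left(\left(- \frac{15}{4} + \frac{5}{4} \cdot 1\right) + \sqrt{-5 - 130}\right)^{2} = \left(\left(- \frac{15}{4} + \frac{5}{4}\right) + \sqrt{-135}\right)^{2} = \left(- \frac{5}{2} + 3 i \sqrt{15}\right)^{2}$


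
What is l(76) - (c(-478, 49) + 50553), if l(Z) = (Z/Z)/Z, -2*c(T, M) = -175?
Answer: -3848677/76 ≈ -50641.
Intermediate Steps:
c(T, M) = 175/2 (c(T, M) = -1/2*(-175) = 175/2)
l(Z) = 1/Z
l(76) - (c(-478, 49) + 50553) = 1/76 - (175/2 + 50553) = 1/76 - 1*101281/2 = 1/76 - 101281/2 = -3848677/76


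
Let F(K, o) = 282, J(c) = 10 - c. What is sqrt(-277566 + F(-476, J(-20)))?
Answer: 2*I*sqrt(69321) ≈ 526.58*I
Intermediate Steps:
sqrt(-277566 + F(-476, J(-20))) = sqrt(-277566 + 282) = sqrt(-277284) = 2*I*sqrt(69321)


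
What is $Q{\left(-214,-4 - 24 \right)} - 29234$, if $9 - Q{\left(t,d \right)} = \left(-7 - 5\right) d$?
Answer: $-29561$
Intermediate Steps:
$Q{\left(t,d \right)} = 9 + 12 d$ ($Q{\left(t,d \right)} = 9 - \left(-7 - 5\right) d = 9 - - 12 d = 9 + 12 d$)
$Q{\left(-214,-4 - 24 \right)} - 29234 = \left(9 + 12 \left(-4 - 24\right)\right) - 29234 = \left(9 + 12 \left(-28\right)\right) - 29234 = \left(9 - 336\right) - 29234 = -327 - 29234 = -29561$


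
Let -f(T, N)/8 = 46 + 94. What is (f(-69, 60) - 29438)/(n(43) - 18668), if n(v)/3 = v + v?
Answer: 15279/9205 ≈ 1.6599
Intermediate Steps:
n(v) = 6*v (n(v) = 3*(v + v) = 3*(2*v) = 6*v)
f(T, N) = -1120 (f(T, N) = -8*(46 + 94) = -8*140 = -1120)
(f(-69, 60) - 29438)/(n(43) - 18668) = (-1120 - 29438)/(6*43 - 18668) = -30558/(258 - 18668) = -30558/(-18410) = -30558*(-1/18410) = 15279/9205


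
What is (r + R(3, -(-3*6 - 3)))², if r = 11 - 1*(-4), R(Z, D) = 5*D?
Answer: 14400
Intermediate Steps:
r = 15 (r = 11 + 4 = 15)
(r + R(3, -(-3*6 - 3)))² = (15 + 5*(-(-3*6 - 3)))² = (15 + 5*(-(-18 - 3)))² = (15 + 5*(-1*(-21)))² = (15 + 5*21)² = (15 + 105)² = 120² = 14400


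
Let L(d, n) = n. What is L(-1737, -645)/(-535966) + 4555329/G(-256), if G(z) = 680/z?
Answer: -78128046755223/45557110 ≈ -1.7149e+6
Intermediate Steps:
L(-1737, -645)/(-535966) + 4555329/G(-256) = -645/(-535966) + 4555329/((680/(-256))) = -645*(-1/535966) + 4555329/((680*(-1/256))) = 645/535966 + 4555329/(-85/32) = 645/535966 + 4555329*(-32/85) = 645/535966 - 145770528/85 = -78128046755223/45557110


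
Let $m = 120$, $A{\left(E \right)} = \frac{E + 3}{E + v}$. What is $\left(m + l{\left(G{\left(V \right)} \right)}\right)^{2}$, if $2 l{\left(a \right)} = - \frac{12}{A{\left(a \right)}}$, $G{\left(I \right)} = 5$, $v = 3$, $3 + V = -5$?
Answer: $12996$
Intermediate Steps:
$V = -8$ ($V = -3 - 5 = -8$)
$A{\left(E \right)} = 1$ ($A{\left(E \right)} = \frac{E + 3}{E + 3} = \frac{3 + E}{3 + E} = 1$)
$l{\left(a \right)} = -6$ ($l{\left(a \right)} = \frac{\left(-12\right) 1^{-1}}{2} = \frac{\left(-12\right) 1}{2} = \frac{1}{2} \left(-12\right) = -6$)
$\left(m + l{\left(G{\left(V \right)} \right)}\right)^{2} = \left(120 - 6\right)^{2} = 114^{2} = 12996$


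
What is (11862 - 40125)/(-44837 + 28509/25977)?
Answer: 81576439/129411360 ≈ 0.63037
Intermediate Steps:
(11862 - 40125)/(-44837 + 28509/25977) = -28263/(-44837 + 28509*(1/25977)) = -28263/(-44837 + 9503/8659) = -28263/(-388234080/8659) = -28263*(-8659/388234080) = 81576439/129411360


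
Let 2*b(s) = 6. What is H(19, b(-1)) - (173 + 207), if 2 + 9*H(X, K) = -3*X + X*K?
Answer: -3422/9 ≈ -380.22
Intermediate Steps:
b(s) = 3 (b(s) = (1/2)*6 = 3)
H(X, K) = -2/9 - X/3 + K*X/9 (H(X, K) = -2/9 + (-3*X + X*K)/9 = -2/9 + (-3*X + K*X)/9 = -2/9 + (-X/3 + K*X/9) = -2/9 - X/3 + K*X/9)
H(19, b(-1)) - (173 + 207) = (-2/9 - 1/3*19 + (1/9)*3*19) - (173 + 207) = (-2/9 - 19/3 + 19/3) - 1*380 = -2/9 - 380 = -3422/9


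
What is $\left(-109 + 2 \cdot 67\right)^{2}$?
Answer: $625$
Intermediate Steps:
$\left(-109 + 2 \cdot 67\right)^{2} = \left(-109 + 134\right)^{2} = 25^{2} = 625$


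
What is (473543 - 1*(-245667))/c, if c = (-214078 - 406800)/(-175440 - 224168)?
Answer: 143701034840/310439 ≈ 4.6290e+5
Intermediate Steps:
c = 310439/199804 (c = -620878/(-399608) = -620878*(-1/399608) = 310439/199804 ≈ 1.5537)
(473543 - 1*(-245667))/c = (473543 - 1*(-245667))/(310439/199804) = (473543 + 245667)*(199804/310439) = 719210*(199804/310439) = 143701034840/310439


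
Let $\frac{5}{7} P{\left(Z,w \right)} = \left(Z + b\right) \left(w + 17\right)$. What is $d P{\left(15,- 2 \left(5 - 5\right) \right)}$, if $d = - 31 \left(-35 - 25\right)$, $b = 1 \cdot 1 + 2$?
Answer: $796824$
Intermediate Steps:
$b = 3$ ($b = 1 + 2 = 3$)
$P{\left(Z,w \right)} = \frac{7 \left(3 + Z\right) \left(17 + w\right)}{5}$ ($P{\left(Z,w \right)} = \frac{7 \left(Z + 3\right) \left(w + 17\right)}{5} = \frac{7 \left(3 + Z\right) \left(17 + w\right)}{5}$)
$d = 1860$ ($d = \left(-31\right) \left(-60\right) = 1860$)
$d P{\left(15,- 2 \left(5 - 5\right) \right)} = 1860 \left(\frac{357}{5} + \frac{21 \left(- 2 \left(5 - 5\right)\right)}{5} + \frac{119}{5} \cdot 15 + \frac{7}{5} \cdot 15 \left(- 2 \left(5 - 5\right)\right)\right) = 1860 \left(\frac{357}{5} + \frac{21 \left(\left(-2\right) 0\right)}{5} + 357 + \frac{7}{5} \cdot 15 \left(\left(-2\right) 0\right)\right) = 1860 \left(\frac{357}{5} + \frac{21}{5} \cdot 0 + 357 + \frac{7}{5} \cdot 15 \cdot 0\right) = 1860 \left(\frac{357}{5} + 0 + 357 + 0\right) = 1860 \cdot \frac{2142}{5} = 796824$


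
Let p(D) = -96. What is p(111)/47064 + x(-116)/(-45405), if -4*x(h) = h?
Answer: -238489/89039205 ≈ -0.0026785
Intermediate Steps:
x(h) = -h/4
p(111)/47064 + x(-116)/(-45405) = -96/47064 - ¼*(-116)/(-45405) = -96*1/47064 + 29*(-1/45405) = -4/1961 - 29/45405 = -238489/89039205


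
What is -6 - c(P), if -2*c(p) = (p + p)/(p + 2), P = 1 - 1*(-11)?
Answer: -36/7 ≈ -5.1429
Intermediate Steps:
P = 12 (P = 1 + 11 = 12)
c(p) = -p/(2 + p) (c(p) = -(p + p)/(2*(p + 2)) = -2*p/(2*(2 + p)) = -p/(2 + p))
-6 - c(P) = -6 - (-1)*12/(2 + 12) = -6 - (-1)*12/14 = -6 - 1*(-6/7) = -6 + 6/7 = -36/7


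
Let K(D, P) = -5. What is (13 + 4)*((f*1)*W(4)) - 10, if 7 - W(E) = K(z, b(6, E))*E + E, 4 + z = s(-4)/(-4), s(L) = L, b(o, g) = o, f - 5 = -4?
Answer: 381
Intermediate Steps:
f = 1 (f = 5 - 4 = 1)
z = -3 (z = -4 - 4/(-4) = -4 - 4*(-¼) = -4 + 1 = -3)
W(E) = 7 + 4*E (W(E) = 7 - (-5*E + E) = 7 - (-4)*E = 7 + 4*E)
(13 + 4)*((f*1)*W(4)) - 10 = (13 + 4)*((1*1)*(7 + 4*4)) - 10 = 17*(1*(7 + 16)) - 10 = 17*(1*23) - 10 = 17*23 - 10 = 391 - 10 = 381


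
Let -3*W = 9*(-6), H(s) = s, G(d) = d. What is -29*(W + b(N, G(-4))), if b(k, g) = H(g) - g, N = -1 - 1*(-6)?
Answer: -522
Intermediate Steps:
N = 5 (N = -1 + 6 = 5)
b(k, g) = 0 (b(k, g) = g - g = 0)
W = 18 (W = -3*(-6) = -1/3*(-54) = 18)
-29*(W + b(N, G(-4))) = -29*(18 + 0) = -29*18 = -522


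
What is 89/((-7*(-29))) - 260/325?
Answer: -367/1015 ≈ -0.36158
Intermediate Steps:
89/((-7*(-29))) - 260/325 = 89/203 - 260*1/325 = 89*(1/203) - ⅘ = 89/203 - ⅘ = -367/1015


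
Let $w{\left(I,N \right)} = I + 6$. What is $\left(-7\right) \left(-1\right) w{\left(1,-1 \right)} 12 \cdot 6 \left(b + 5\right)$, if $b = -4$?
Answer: $3528$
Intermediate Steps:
$w{\left(I,N \right)} = 6 + I$
$\left(-7\right) \left(-1\right) w{\left(1,-1 \right)} 12 \cdot 6 \left(b + 5\right) = \left(-7\right) \left(-1\right) \left(6 + 1\right) 12 \cdot 6 \left(-4 + 5\right) = 7 \cdot 7 \cdot 12 \cdot 6 \cdot 1 = 49 \cdot 12 \cdot 6 = 49 \cdot 72 = 3528$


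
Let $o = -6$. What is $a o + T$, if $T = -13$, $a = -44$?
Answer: $251$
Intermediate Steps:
$a o + T = \left(-44\right) \left(-6\right) - 13 = 264 - 13 = 251$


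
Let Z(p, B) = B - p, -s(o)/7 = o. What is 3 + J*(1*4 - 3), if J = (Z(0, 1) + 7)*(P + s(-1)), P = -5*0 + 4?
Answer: 91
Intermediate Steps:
s(o) = -7*o
P = 4 (P = 0 + 4 = 4)
J = 88 (J = ((1 - 1*0) + 7)*(4 - 7*(-1)) = ((1 + 0) + 7)*(4 + 7) = (1 + 7)*11 = 8*11 = 88)
3 + J*(1*4 - 3) = 3 + 88*(1*4 - 3) = 3 + 88*(4 - 3) = 3 + 88*1 = 3 + 88 = 91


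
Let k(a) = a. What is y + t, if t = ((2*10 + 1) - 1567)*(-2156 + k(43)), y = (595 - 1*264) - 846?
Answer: 3266183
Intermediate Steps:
y = -515 (y = (595 - 264) - 846 = 331 - 846 = -515)
t = 3266698 (t = ((2*10 + 1) - 1567)*(-2156 + 43) = ((20 + 1) - 1567)*(-2113) = (21 - 1567)*(-2113) = -1546*(-2113) = 3266698)
y + t = -515 + 3266698 = 3266183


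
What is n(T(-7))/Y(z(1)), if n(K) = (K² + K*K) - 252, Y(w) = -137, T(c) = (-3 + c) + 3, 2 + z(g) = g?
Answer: 154/137 ≈ 1.1241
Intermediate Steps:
z(g) = -2 + g
T(c) = c
n(K) = -252 + 2*K² (n(K) = (K² + K²) - 252 = 2*K² - 252 = -252 + 2*K²)
n(T(-7))/Y(z(1)) = (-252 + 2*(-7)²)/(-137) = (-252 + 2*49)*(-1/137) = (-252 + 98)*(-1/137) = -154*(-1/137) = 154/137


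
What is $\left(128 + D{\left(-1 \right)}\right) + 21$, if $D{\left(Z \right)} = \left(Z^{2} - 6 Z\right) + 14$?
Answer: $170$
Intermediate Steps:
$D{\left(Z \right)} = 14 + Z^{2} - 6 Z$
$\left(128 + D{\left(-1 \right)}\right) + 21 = \left(128 + \left(14 + \left(-1\right)^{2} - -6\right)\right) + 21 = \left(128 + \left(14 + 1 + 6\right)\right) + 21 = \left(128 + 21\right) + 21 = 149 + 21 = 170$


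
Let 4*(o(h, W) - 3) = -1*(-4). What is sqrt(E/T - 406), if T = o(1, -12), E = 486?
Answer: I*sqrt(1138)/2 ≈ 16.867*I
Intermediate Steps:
o(h, W) = 4 (o(h, W) = 3 + (-1*(-4))/4 = 3 + (1/4)*4 = 3 + 1 = 4)
T = 4
sqrt(E/T - 406) = sqrt(486/4 - 406) = sqrt(486*(1/4) - 406) = sqrt(243/2 - 406) = sqrt(-569/2) = I*sqrt(1138)/2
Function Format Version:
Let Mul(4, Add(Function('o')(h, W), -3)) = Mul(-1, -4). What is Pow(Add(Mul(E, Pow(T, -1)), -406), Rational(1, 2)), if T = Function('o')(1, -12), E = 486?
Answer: Mul(Rational(1, 2), I, Pow(1138, Rational(1, 2))) ≈ Mul(16.867, I)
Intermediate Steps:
Function('o')(h, W) = 4 (Function('o')(h, W) = Add(3, Mul(Rational(1, 4), Mul(-1, -4))) = Add(3, Mul(Rational(1, 4), 4)) = Add(3, 1) = 4)
T = 4
Pow(Add(Mul(E, Pow(T, -1)), -406), Rational(1, 2)) = Pow(Add(Mul(486, Pow(4, -1)), -406), Rational(1, 2)) = Pow(Add(Mul(486, Rational(1, 4)), -406), Rational(1, 2)) = Pow(Add(Rational(243, 2), -406), Rational(1, 2)) = Pow(Rational(-569, 2), Rational(1, 2)) = Mul(Rational(1, 2), I, Pow(1138, Rational(1, 2)))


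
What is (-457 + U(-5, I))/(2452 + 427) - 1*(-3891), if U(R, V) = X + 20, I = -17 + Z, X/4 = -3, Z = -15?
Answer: 11201740/2879 ≈ 3890.8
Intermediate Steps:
X = -12 (X = 4*(-3) = -12)
I = -32 (I = -17 - 15 = -32)
U(R, V) = 8 (U(R, V) = -12 + 20 = 8)
(-457 + U(-5, I))/(2452 + 427) - 1*(-3891) = (-457 + 8)/(2452 + 427) - 1*(-3891) = -449/2879 + 3891 = 11201740/2879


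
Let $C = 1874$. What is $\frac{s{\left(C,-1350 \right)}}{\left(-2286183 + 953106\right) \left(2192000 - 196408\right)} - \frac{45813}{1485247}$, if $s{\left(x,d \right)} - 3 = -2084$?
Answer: $- \frac{121875303604103785}{3951169616542996248} \approx -0.030845$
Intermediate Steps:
$s{\left(x,d \right)} = -2081$ ($s{\left(x,d \right)} = 3 - 2084 = -2081$)
$\frac{s{\left(C,-1350 \right)}}{\left(-2286183 + 953106\right) \left(2192000 - 196408\right)} - \frac{45813}{1485247} = - \frac{2081}{\left(-2286183 + 953106\right) \left(2192000 - 196408\right)} - \frac{45813}{1485247} = - \frac{2081}{\left(-1333077\right) 1995592} - \frac{45813}{1485247} = - \frac{2081}{-2660277796584} - \frac{45813}{1485247} = \left(-2081\right) \left(- \frac{1}{2660277796584}\right) - \frac{45813}{1485247} = \frac{2081}{2660277796584} - \frac{45813}{1485247} = - \frac{121875303604103785}{3951169616542996248}$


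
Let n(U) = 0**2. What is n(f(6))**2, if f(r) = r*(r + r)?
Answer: 0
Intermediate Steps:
f(r) = 2*r**2 (f(r) = r*(2*r) = 2*r**2)
n(U) = 0
n(f(6))**2 = 0**2 = 0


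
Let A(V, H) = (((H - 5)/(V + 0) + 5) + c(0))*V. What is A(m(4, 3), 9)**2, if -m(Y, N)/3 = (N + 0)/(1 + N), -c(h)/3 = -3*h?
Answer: 841/16 ≈ 52.563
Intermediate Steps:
c(h) = 9*h (c(h) = -(-9)*h = 9*h)
m(Y, N) = -3*N/(1 + N) (m(Y, N) = -3*(N + 0)/(1 + N) = -3*N/(1 + N))
A(V, H) = V*(5 + (-5 + H)/V) (A(V, H) = (((H - 5)/(V + 0) + 5) + 9*0)*V = (((-5 + H)/V + 5) + 0)*V = ((5 + (-5 + H)/V) + 0)*V = (5 + (-5 + H)/V)*V = V*(5 + (-5 + H)/V))
A(m(4, 3), 9)**2 = (-5 + 9 + 5*(-3*3/(1 + 3)))**2 = (-5 + 9 + 5*(-3*3/4))**2 = (-5 + 9 + 5*(-3*3*1/4))**2 = (-5 + 9 + 5*(-9/4))**2 = (-5 + 9 - 45/4)**2 = (-29/4)**2 = 841/16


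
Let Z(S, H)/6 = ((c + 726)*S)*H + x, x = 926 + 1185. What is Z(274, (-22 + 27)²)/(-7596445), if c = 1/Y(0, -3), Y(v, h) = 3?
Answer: -29864966/7596445 ≈ -3.9314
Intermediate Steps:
x = 2111
c = ⅓ (c = 1/3 = ⅓ ≈ 0.33333)
Z(S, H) = 12666 + 4358*H*S (Z(S, H) = 6*(((⅓ + 726)*S)*H + 2111) = 6*((2179*S/3)*H + 2111) = 6*(2179*H*S/3 + 2111) = 6*(2111 + 2179*H*S/3) = 12666 + 4358*H*S)
Z(274, (-22 + 27)²)/(-7596445) = (12666 + 4358*(-22 + 27)²*274)/(-7596445) = (12666 + 4358*5²*274)*(-1/7596445) = (12666 + 4358*25*274)*(-1/7596445) = (12666 + 29852300)*(-1/7596445) = 29864966*(-1/7596445) = -29864966/7596445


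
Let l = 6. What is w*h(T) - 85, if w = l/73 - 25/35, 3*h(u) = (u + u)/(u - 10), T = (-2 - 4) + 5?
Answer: -1434001/16863 ≈ -85.038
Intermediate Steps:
T = -1 (T = -6 + 5 = -1)
h(u) = 2*u/(3*(-10 + u)) (h(u) = ((u + u)/(u - 10))/3 = ((2*u)/(-10 + u))/3 = (2*u/(-10 + u))/3 = 2*u/(3*(-10 + u)))
w = -323/511 (w = 6/73 - 25/35 = 6*(1/73) - 25*1/35 = 6/73 - 5/7 = -323/511 ≈ -0.63209)
w*h(T) - 85 = -646*(-1)/(1533*(-10 - 1)) - 85 = -646*(-1)/(1533*(-11)) - 85 = -646*(-1)*(-1)/(1533*11) - 85 = -323/511*2/33 - 85 = -646/16863 - 85 = -1434001/16863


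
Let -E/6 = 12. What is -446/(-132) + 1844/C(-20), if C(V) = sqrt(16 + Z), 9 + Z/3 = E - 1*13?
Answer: 223/66 - 922*I*sqrt(266)/133 ≈ 3.3788 - 113.06*I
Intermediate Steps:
E = -72 (E = -6*12 = -72)
Z = -282 (Z = -27 + 3*(-72 - 1*13) = -27 + 3*(-72 - 13) = -27 + 3*(-85) = -27 - 255 = -282)
C(V) = I*sqrt(266) (C(V) = sqrt(16 - 282) = sqrt(-266) = I*sqrt(266))
-446/(-132) + 1844/C(-20) = -446/(-132) + 1844/((I*sqrt(266))) = -446*(-1/132) + 1844*(-I*sqrt(266)/266) = 223/66 - 922*I*sqrt(266)/133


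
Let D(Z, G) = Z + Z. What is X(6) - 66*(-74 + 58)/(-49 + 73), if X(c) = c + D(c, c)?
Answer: 62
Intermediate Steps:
D(Z, G) = 2*Z
X(c) = 3*c (X(c) = c + 2*c = 3*c)
X(6) - 66*(-74 + 58)/(-49 + 73) = 3*6 - 66*(-74 + 58)/(-49 + 73) = 18 - (-1056)/24 = 18 - 66*(-⅔) = 18 + 44 = 62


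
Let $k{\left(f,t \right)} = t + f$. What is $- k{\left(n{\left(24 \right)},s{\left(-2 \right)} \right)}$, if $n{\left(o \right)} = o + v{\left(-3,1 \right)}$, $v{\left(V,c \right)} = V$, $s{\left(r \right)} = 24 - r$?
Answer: $-47$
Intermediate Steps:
$n{\left(o \right)} = -3 + o$ ($n{\left(o \right)} = o - 3 = -3 + o$)
$k{\left(f,t \right)} = f + t$
$- k{\left(n{\left(24 \right)},s{\left(-2 \right)} \right)} = - (\left(-3 + 24\right) + \left(24 - -2\right)) = - (21 + \left(24 + 2\right)) = - (21 + 26) = \left(-1\right) 47 = -47$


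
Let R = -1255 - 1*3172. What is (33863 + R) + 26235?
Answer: 55671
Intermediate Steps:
R = -4427 (R = -1255 - 3172 = -4427)
(33863 + R) + 26235 = (33863 - 4427) + 26235 = 29436 + 26235 = 55671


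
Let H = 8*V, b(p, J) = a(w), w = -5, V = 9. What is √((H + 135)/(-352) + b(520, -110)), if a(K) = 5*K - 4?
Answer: I*√229130/88 ≈ 5.4395*I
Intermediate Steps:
a(K) = -4 + 5*K
b(p, J) = -29 (b(p, J) = -4 + 5*(-5) = -4 - 25 = -29)
H = 72 (H = 8*9 = 72)
√((H + 135)/(-352) + b(520, -110)) = √((72 + 135)/(-352) - 29) = √(-1/352*207 - 29) = √(-207/352 - 29) = √(-10415/352) = I*√229130/88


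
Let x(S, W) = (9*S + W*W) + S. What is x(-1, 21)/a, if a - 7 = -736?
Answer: -431/729 ≈ -0.59122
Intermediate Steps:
a = -729 (a = 7 - 736 = -729)
x(S, W) = W² + 10*S (x(S, W) = (9*S + W²) + S = (W² + 9*S) + S = W² + 10*S)
x(-1, 21)/a = (21² + 10*(-1))/(-729) = (441 - 10)*(-1/729) = 431*(-1/729) = -431/729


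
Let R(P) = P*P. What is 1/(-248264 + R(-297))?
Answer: -1/160055 ≈ -6.2479e-6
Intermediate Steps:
R(P) = P**2
1/(-248264 + R(-297)) = 1/(-248264 + (-297)**2) = 1/(-248264 + 88209) = 1/(-160055) = -1/160055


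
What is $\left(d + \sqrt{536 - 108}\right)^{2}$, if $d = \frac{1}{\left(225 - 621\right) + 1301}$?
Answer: $\frac{350542701}{819025} + \frac{4 \sqrt{107}}{905} \approx 428.05$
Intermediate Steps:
$d = \frac{1}{905}$ ($d = \frac{1}{\left(225 - 621\right) + 1301} = \frac{1}{-396 + 1301} = \frac{1}{905} \approx 0.001105$)
$\left(d + \sqrt{536 - 108}\right)^{2} = \left(\frac{1}{905} + \sqrt{536 - 108}\right)^{2} = \left(\frac{1}{905} + \sqrt{428}\right)^{2} = \left(\frac{1}{905} + 2 \sqrt{107}\right)^{2}$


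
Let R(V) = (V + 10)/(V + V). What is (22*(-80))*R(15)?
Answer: -4400/3 ≈ -1466.7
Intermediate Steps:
R(V) = (10 + V)/(2*V) (R(V) = (10 + V)/((2*V)) = (10 + V)*(1/(2*V)) = (10 + V)/(2*V))
(22*(-80))*R(15) = (22*(-80))*((½)*(10 + 15)/15) = -880*25/15 = -1760*⅚ = -4400/3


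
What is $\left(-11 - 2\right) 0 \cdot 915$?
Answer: $0$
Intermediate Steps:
$\left(-11 - 2\right) 0 \cdot 915 = \left(-13\right) 0 \cdot 915 = 0 \cdot 915 = 0$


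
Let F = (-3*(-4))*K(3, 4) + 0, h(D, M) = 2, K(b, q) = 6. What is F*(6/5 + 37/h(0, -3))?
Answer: 7092/5 ≈ 1418.4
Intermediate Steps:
F = 72 (F = -3*(-4)*6 + 0 = 12*6 + 0 = 72 + 0 = 72)
F*(6/5 + 37/h(0, -3)) = 72*(6/5 + 37/2) = 72*(197/10) = 7092/5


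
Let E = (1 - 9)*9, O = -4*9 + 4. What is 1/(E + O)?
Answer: -1/104 ≈ -0.0096154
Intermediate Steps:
O = -32 (O = -36 + 4 = -32)
E = -72 (E = -8*9 = -72)
1/(E + O) = 1/(-72 - 32) = 1/(-104) = -1/104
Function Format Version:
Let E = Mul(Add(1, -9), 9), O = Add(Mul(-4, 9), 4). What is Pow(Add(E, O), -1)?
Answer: Rational(-1, 104) ≈ -0.0096154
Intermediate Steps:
O = -32 (O = Add(-36, 4) = -32)
E = -72 (E = Mul(-8, 9) = -72)
Pow(Add(E, O), -1) = Pow(Add(-72, -32), -1) = Pow(-104, -1) = Rational(-1, 104)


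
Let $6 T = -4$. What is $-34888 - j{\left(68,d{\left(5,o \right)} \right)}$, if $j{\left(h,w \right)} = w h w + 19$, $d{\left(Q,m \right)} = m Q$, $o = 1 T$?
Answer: $- \frac{320963}{9} \approx -35663.0$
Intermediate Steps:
$T = - \frac{2}{3}$ ($T = \frac{1}{6} \left(-4\right) = - \frac{2}{3} \approx -0.66667$)
$o = - \frac{2}{3}$ ($o = 1 \left(- \frac{2}{3}\right) = - \frac{2}{3} \approx -0.66667$)
$d{\left(Q,m \right)} = Q m$
$j{\left(h,w \right)} = 19 + h w^{2}$ ($j{\left(h,w \right)} = h w w + 19 = h w^{2} + 19 = 19 + h w^{2}$)
$-34888 - j{\left(68,d{\left(5,o \right)} \right)} = -34888 - \left(19 + 68 \left(5 \left(- \frac{2}{3}\right)\right)^{2}\right) = -34888 - \left(19 + 68 \left(- \frac{10}{3}\right)^{2}\right) = -34888 - \left(19 + 68 \cdot \frac{100}{9}\right) = -34888 - \left(19 + \frac{6800}{9}\right) = -34888 - \frac{6971}{9} = - \frac{320963}{9}$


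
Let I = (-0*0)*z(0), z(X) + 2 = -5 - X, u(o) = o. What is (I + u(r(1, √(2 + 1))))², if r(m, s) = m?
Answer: 1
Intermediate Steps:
z(X) = -7 - X (z(X) = -2 + (-5 - X) = -7 - X)
I = 0 (I = (-0*0)*(-7 - 1*0) = (-2*0)*(-7 + 0) = 0*(-7) = 0)
(I + u(r(1, √(2 + 1))))² = (0 + 1)² = 1² = 1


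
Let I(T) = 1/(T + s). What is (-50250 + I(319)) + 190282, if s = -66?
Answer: 35428097/253 ≈ 1.4003e+5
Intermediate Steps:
I(T) = 1/(-66 + T) (I(T) = 1/(T - 66) = 1/(-66 + T))
(-50250 + I(319)) + 190282 = (-50250 + 1/(-66 + 319)) + 190282 = (-50250 + 1/253) + 190282 = -12713249/253 + 190282 = 35428097/253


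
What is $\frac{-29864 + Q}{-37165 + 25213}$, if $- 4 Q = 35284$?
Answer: $\frac{12895}{3984} \approx 3.2367$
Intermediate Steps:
$Q = -8821$ ($Q = \left(- \frac{1}{4}\right) 35284 = -8821$)
$\frac{-29864 + Q}{-37165 + 25213} = \frac{-29864 - 8821}{-37165 + 25213} = - \frac{38685}{-11952} = \left(-38685\right) \left(- \frac{1}{11952}\right) = \frac{12895}{3984}$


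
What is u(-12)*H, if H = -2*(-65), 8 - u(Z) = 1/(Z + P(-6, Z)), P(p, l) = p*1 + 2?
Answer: 8385/8 ≈ 1048.1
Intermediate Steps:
P(p, l) = 2 + p (P(p, l) = p + 2 = 2 + p)
u(Z) = 8 - 1/(-4 + Z) (u(Z) = 8 - 1/(Z + (2 - 6)) = 8 - 1/(Z - 4) = 8 - 1/(-4 + Z))
H = 130
u(-12)*H = ((-33 + 8*(-12))/(-4 - 12))*130 = ((-33 - 96)/(-16))*130 = -1/16*(-129)*130 = (129/16)*130 = 8385/8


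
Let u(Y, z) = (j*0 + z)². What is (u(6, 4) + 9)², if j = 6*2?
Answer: 625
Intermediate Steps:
j = 12
u(Y, z) = z² (u(Y, z) = (12*0 + z)² = (0 + z)² = z²)
(u(6, 4) + 9)² = (4² + 9)² = (16 + 9)² = 25² = 625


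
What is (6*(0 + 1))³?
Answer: 216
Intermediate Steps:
(6*(0 + 1))³ = (6*1)³ = 6³ = 216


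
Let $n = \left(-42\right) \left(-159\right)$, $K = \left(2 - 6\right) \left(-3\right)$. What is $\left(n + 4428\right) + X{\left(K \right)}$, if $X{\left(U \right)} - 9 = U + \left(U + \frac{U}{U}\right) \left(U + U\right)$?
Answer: $11439$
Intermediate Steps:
$K = 12$ ($K = \left(-4\right) \left(-3\right) = 12$)
$X{\left(U \right)} = 9 + U + 2 U \left(1 + U\right)$ ($X{\left(U \right)} = 9 + \left(U + \left(U + \frac{U}{U}\right) \left(U + U\right)\right) = 9 + \left(U + \left(U + 1\right) 2 U\right) = 9 + \left(U + \left(1 + U\right) 2 U\right) = 9 + \left(U + 2 U \left(1 + U\right)\right) = 9 + U + 2 U \left(1 + U\right)$)
$n = 6678$
$\left(n + 4428\right) + X{\left(K \right)} = \left(6678 + 4428\right) + \left(9 + 2 \cdot 12^{2} + 3 \cdot 12\right) = 11106 + \left(9 + 2 \cdot 144 + 36\right) = 11106 + \left(9 + 288 + 36\right) = 11106 + 333 = 11439$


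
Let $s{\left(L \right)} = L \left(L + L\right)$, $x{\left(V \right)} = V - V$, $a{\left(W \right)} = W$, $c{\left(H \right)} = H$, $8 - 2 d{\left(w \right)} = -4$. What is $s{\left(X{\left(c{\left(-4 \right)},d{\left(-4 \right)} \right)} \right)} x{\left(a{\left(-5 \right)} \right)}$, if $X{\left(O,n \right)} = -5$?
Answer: $0$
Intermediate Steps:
$d{\left(w \right)} = 6$ ($d{\left(w \right)} = 4 - -2 = 4 + 2 = 6$)
$x{\left(V \right)} = 0$
$s{\left(L \right)} = 2 L^{2}$ ($s{\left(L \right)} = L 2 L = 2 L^{2}$)
$s{\left(X{\left(c{\left(-4 \right)},d{\left(-4 \right)} \right)} \right)} x{\left(a{\left(-5 \right)} \right)} = 2 \left(-5\right)^{2} \cdot 0 = 2 \cdot 25 \cdot 0 = 50 \cdot 0 = 0$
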